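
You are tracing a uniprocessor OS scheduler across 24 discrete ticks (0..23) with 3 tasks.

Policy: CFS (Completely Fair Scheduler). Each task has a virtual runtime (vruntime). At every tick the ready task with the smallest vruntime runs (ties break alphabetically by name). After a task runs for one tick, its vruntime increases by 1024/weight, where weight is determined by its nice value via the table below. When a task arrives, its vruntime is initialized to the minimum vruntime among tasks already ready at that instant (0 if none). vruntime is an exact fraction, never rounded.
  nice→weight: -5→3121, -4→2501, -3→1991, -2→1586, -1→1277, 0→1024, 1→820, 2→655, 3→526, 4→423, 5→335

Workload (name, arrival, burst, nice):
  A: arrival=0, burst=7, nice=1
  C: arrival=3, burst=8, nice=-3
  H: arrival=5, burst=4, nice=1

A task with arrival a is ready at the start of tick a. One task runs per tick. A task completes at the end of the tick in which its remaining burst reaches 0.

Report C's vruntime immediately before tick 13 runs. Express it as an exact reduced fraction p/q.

vruntime(C, start of tick 13) = 2578688/408155

t=0: vr[A=0] → run A
t=1: vr[A=256/205] → run A
t=2: vr[A=512/205] → run A
t=3: vr[A=768/205 C=768/205] → run A
t=4: vr[A=1024/205 C=768/205] → run C
t=5: vr[A=1024/205 C=1739008/408155 H=1739008/408155] → run C
t=6: vr[A=1024/205 C=1948928/408155 H=1739008/408155] → run H
t=7: vr[A=1024/205 C=1948928/408155 H=2248704/408155] → run C
t=8: vr[A=1024/205 C=2158848/408155 H=2248704/408155] → run A
t=9: vr[A=256/41 C=2158848/408155 H=2248704/408155] → run C
t=10: vr[A=256/41 C=2368768/408155 H=2248704/408155] → run H
t=11: vr[A=256/41 C=2368768/408155 H=551680/81631] → run C
t=12: vr[A=256/41 C=2578688/408155 H=551680/81631] → run A
t=13: vr[A=1536/205 C=2578688/408155 H=551680/81631] → run C
t=14: vr[A=1536/205 C=2788608/408155 H=551680/81631] → run H
t=15: vr[A=1536/205 C=2788608/408155 H=3268096/408155] → run C
t=16: vr[A=1536/205 C=2998528/408155 H=3268096/408155] → run C
t=17: vr[A=1536/205 H=3268096/408155] → run A
t=18: vr[H=3268096/408155] → run H
t=19: (idle)
t=20: (idle)
t=21: (idle)
t=22: (idle)
t=23: (idle)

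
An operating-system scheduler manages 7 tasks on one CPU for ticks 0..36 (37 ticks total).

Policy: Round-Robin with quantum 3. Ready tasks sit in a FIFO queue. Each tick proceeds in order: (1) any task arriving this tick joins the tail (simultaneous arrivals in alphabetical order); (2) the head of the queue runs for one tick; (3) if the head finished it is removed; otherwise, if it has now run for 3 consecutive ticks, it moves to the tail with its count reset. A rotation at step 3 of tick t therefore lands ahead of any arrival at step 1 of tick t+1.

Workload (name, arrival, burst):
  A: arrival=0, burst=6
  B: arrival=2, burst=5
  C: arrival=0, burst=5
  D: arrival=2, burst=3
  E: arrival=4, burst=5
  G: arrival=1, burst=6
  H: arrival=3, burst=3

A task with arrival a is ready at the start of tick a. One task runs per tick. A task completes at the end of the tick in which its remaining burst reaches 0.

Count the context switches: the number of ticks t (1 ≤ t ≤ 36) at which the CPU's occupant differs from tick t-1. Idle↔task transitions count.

context switches = 12

t=0: queue=[A,C] q_used=0 → run A
t=1: queue=[A,C,G] q_used=1 → run A
t=2: queue=[A,C,G,B,D] q_used=2 → run A
t=3: queue=[C,G,B,D,A,H] q_used=0 → run C
t=4: queue=[C,G,B,D,A,H,E] q_used=1 → run C
t=5: queue=[C,G,B,D,A,H,E] q_used=2 → run C
t=6: queue=[G,B,D,A,H,E,C] q_used=0 → run G
t=7: queue=[G,B,D,A,H,E,C] q_used=1 → run G
t=8: queue=[G,B,D,A,H,E,C] q_used=2 → run G
t=9: queue=[B,D,A,H,E,C,G] q_used=0 → run B
t=10: queue=[B,D,A,H,E,C,G] q_used=1 → run B
t=11: queue=[B,D,A,H,E,C,G] q_used=2 → run B
t=12: queue=[D,A,H,E,C,G,B] q_used=0 → run D
t=13: queue=[D,A,H,E,C,G,B] q_used=1 → run D
t=14: queue=[D,A,H,E,C,G,B] q_used=2 → run D
t=15: queue=[A,H,E,C,G,B] q_used=0 → run A
t=16: queue=[A,H,E,C,G,B] q_used=1 → run A
t=17: queue=[A,H,E,C,G,B] q_used=2 → run A
t=18: queue=[H,E,C,G,B] q_used=0 → run H
t=19: queue=[H,E,C,G,B] q_used=1 → run H
t=20: queue=[H,E,C,G,B] q_used=2 → run H
t=21: queue=[E,C,G,B] q_used=0 → run E
t=22: queue=[E,C,G,B] q_used=1 → run E
t=23: queue=[E,C,G,B] q_used=2 → run E
t=24: queue=[C,G,B,E] q_used=0 → run C
t=25: queue=[C,G,B,E] q_used=1 → run C
t=26: queue=[G,B,E] q_used=0 → run G
t=27: queue=[G,B,E] q_used=1 → run G
t=28: queue=[G,B,E] q_used=2 → run G
t=29: queue=[B,E] q_used=0 → run B
t=30: queue=[B,E] q_used=1 → run B
t=31: queue=[E] q_used=0 → run E
t=32: queue=[E] q_used=1 → run E
t=33: (idle)
t=34: (idle)
t=35: (idle)
t=36: (idle)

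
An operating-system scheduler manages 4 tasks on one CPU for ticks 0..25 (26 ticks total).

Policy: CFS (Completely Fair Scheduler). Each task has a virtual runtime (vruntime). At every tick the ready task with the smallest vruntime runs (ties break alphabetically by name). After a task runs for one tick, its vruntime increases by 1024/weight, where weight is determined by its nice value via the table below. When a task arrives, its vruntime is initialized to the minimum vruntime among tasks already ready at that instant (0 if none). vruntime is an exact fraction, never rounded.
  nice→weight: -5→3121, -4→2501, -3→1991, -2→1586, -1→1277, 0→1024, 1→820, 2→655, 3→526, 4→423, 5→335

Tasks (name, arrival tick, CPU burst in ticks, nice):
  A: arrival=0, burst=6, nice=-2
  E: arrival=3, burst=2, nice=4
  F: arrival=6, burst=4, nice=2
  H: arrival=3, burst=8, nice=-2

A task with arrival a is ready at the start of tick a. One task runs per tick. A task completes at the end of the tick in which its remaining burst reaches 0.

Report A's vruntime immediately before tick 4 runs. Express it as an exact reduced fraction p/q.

vruntime(A, start of tick 4) = 2048/793

t=0: vr[A=0] → run A
t=1: vr[A=512/793] → run A
t=2: vr[A=1024/793] → run A
t=3: vr[A=1536/793 E=1536/793 H=1536/793] → run A
t=4: vr[A=2048/793 E=1536/793 H=1536/793] → run E
t=5: vr[A=2048/793 E=1461760/335439 H=1536/793] → run H
t=6: vr[A=2048/793 E=1461760/335439 F=2048/793 H=2048/793] → run A
t=7: vr[A=2560/793 E=1461760/335439 F=2048/793 H=2048/793] → run F
t=8: vr[A=2560/793 E=1461760/335439 F=2153472/519415 H=2048/793] → run H
t=9: vr[A=2560/793 E=1461760/335439 F=2153472/519415 H=2560/793] → run A
t=10: vr[E=1461760/335439 F=2153472/519415 H=2560/793] → run H
t=11: vr[E=1461760/335439 F=2153472/519415 H=3072/793] → run H
t=12: vr[E=1461760/335439 F=2153472/519415 H=3584/793] → run F
t=13: vr[E=1461760/335439 F=2965504/519415 H=3584/793] → run E
t=14: vr[F=2965504/519415 H=3584/793] → run H
t=15: vr[F=2965504/519415 H=4096/793] → run H
t=16: vr[F=2965504/519415 H=4608/793] → run F
t=17: vr[F=3777536/519415 H=4608/793] → run H
t=18: vr[F=3777536/519415 H=5120/793] → run H
t=19: vr[F=3777536/519415] → run F
t=20: (idle)
t=21: (idle)
t=22: (idle)
t=23: (idle)
t=24: (idle)
t=25: (idle)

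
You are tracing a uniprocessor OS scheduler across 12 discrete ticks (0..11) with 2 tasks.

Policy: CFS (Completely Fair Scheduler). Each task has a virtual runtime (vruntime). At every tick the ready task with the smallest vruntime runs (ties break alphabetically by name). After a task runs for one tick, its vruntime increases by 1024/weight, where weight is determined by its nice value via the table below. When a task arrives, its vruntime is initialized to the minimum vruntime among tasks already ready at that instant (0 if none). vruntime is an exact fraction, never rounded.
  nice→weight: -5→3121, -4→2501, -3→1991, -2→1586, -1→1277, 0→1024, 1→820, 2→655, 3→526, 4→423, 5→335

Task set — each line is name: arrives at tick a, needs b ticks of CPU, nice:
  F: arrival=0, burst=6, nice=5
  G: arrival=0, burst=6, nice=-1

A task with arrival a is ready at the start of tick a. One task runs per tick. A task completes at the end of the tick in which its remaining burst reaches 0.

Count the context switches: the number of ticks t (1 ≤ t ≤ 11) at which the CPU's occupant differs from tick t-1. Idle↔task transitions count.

t=0: vr[F=0 G=0] → run F
t=1: vr[F=1024/335 G=0] → run G
t=2: vr[F=1024/335 G=1024/1277] → run G
t=3: vr[F=1024/335 G=2048/1277] → run G
t=4: vr[F=1024/335 G=3072/1277] → run G
t=5: vr[F=1024/335 G=4096/1277] → run F
t=6: vr[F=2048/335 G=4096/1277] → run G
t=7: vr[F=2048/335 G=5120/1277] → run G
t=8: vr[F=2048/335] → run F
t=9: vr[F=3072/335] → run F
t=10: vr[F=4096/335] → run F
t=11: vr[F=1024/67] → run F

context switches = 4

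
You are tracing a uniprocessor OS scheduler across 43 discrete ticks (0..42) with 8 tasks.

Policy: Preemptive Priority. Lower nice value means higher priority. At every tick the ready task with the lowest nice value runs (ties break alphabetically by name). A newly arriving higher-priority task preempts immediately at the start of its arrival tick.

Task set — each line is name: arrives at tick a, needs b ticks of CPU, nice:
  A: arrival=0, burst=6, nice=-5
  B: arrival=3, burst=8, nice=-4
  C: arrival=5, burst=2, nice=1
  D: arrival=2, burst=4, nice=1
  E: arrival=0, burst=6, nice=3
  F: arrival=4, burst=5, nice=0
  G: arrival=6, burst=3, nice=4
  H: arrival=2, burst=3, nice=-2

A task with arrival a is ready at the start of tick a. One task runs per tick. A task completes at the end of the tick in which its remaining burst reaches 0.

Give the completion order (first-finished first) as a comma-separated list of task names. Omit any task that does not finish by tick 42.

completion order = A, B, H, F, C, D, E, G

t=0: ready={A,E} → run A
t=1: ready={A,E} → run A
t=2: ready={A,D,E,H} → run A
t=3: ready={A,B,D,E,H} → run A
t=4: ready={A,B,D,E,F,H} → run A
t=5: ready={A,B,C,D,E,F,H} → run A
t=6: ready={B,C,D,E,F,G,H} → run B
t=7: ready={B,C,D,E,F,G,H} → run B
t=8: ready={B,C,D,E,F,G,H} → run B
t=9: ready={B,C,D,E,F,G,H} → run B
t=10: ready={B,C,D,E,F,G,H} → run B
t=11: ready={B,C,D,E,F,G,H} → run B
t=12: ready={B,C,D,E,F,G,H} → run B
t=13: ready={B,C,D,E,F,G,H} → run B
t=14: ready={C,D,E,F,G,H} → run H
t=15: ready={C,D,E,F,G,H} → run H
t=16: ready={C,D,E,F,G,H} → run H
t=17: ready={C,D,E,F,G} → run F
t=18: ready={C,D,E,F,G} → run F
t=19: ready={C,D,E,F,G} → run F
t=20: ready={C,D,E,F,G} → run F
t=21: ready={C,D,E,F,G} → run F
t=22: ready={C,D,E,G} → run C
t=23: ready={C,D,E,G} → run C
t=24: ready={D,E,G} → run D
t=25: ready={D,E,G} → run D
t=26: ready={D,E,G} → run D
t=27: ready={D,E,G} → run D
t=28: ready={E,G} → run E
t=29: ready={E,G} → run E
t=30: ready={E,G} → run E
t=31: ready={E,G} → run E
t=32: ready={E,G} → run E
t=33: ready={E,G} → run E
t=34: ready={G} → run G
t=35: ready={G} → run G
t=36: ready={G} → run G
t=37: (idle)
t=38: (idle)
t=39: (idle)
t=40: (idle)
t=41: (idle)
t=42: (idle)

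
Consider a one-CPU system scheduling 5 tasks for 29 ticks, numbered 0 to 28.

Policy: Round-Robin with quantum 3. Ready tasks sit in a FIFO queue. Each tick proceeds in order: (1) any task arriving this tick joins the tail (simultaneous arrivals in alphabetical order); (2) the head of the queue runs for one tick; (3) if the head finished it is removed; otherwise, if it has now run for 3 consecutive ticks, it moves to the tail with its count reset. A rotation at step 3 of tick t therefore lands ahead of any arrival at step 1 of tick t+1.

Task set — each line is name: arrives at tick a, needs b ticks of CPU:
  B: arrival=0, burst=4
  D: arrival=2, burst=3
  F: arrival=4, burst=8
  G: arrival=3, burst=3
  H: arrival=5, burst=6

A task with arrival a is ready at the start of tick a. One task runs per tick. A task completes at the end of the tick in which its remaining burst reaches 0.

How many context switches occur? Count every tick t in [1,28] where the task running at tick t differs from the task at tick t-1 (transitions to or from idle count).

t=0: queue=[B] q_used=0 → run B
t=1: queue=[B] q_used=1 → run B
t=2: queue=[B,D] q_used=2 → run B
t=3: queue=[D,B,G] q_used=0 → run D
t=4: queue=[D,B,G,F] q_used=1 → run D
t=5: queue=[D,B,G,F,H] q_used=2 → run D
t=6: queue=[B,G,F,H] q_used=0 → run B
t=7: queue=[G,F,H] q_used=0 → run G
t=8: queue=[G,F,H] q_used=1 → run G
t=9: queue=[G,F,H] q_used=2 → run G
t=10: queue=[F,H] q_used=0 → run F
t=11: queue=[F,H] q_used=1 → run F
t=12: queue=[F,H] q_used=2 → run F
t=13: queue=[H,F] q_used=0 → run H
t=14: queue=[H,F] q_used=1 → run H
t=15: queue=[H,F] q_used=2 → run H
t=16: queue=[F,H] q_used=0 → run F
t=17: queue=[F,H] q_used=1 → run F
t=18: queue=[F,H] q_used=2 → run F
t=19: queue=[H,F] q_used=0 → run H
t=20: queue=[H,F] q_used=1 → run H
t=21: queue=[H,F] q_used=2 → run H
t=22: queue=[F] q_used=0 → run F
t=23: queue=[F] q_used=1 → run F
t=24: (idle)
t=25: (idle)
t=26: (idle)
t=27: (idle)
t=28: (idle)

context switches = 9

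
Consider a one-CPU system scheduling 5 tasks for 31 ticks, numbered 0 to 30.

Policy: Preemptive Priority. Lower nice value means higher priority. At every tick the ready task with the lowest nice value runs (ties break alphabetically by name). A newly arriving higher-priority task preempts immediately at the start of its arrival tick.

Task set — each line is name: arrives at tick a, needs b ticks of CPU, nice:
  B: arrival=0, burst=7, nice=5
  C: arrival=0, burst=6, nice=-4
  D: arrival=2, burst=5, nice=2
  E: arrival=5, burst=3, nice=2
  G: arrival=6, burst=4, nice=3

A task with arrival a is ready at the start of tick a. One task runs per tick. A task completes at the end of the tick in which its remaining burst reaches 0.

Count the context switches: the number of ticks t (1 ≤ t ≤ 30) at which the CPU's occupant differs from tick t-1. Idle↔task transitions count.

context switches = 5

t=0: ready={B,C} → run C
t=1: ready={B,C} → run C
t=2: ready={B,C,D} → run C
t=3: ready={B,C,D} → run C
t=4: ready={B,C,D} → run C
t=5: ready={B,C,D,E} → run C
t=6: ready={B,D,E,G} → run D
t=7: ready={B,D,E,G} → run D
t=8: ready={B,D,E,G} → run D
t=9: ready={B,D,E,G} → run D
t=10: ready={B,D,E,G} → run D
t=11: ready={B,E,G} → run E
t=12: ready={B,E,G} → run E
t=13: ready={B,E,G} → run E
t=14: ready={B,G} → run G
t=15: ready={B,G} → run G
t=16: ready={B,G} → run G
t=17: ready={B,G} → run G
t=18: ready={B} → run B
t=19: ready={B} → run B
t=20: ready={B} → run B
t=21: ready={B} → run B
t=22: ready={B} → run B
t=23: ready={B} → run B
t=24: ready={B} → run B
t=25: (idle)
t=26: (idle)
t=27: (idle)
t=28: (idle)
t=29: (idle)
t=30: (idle)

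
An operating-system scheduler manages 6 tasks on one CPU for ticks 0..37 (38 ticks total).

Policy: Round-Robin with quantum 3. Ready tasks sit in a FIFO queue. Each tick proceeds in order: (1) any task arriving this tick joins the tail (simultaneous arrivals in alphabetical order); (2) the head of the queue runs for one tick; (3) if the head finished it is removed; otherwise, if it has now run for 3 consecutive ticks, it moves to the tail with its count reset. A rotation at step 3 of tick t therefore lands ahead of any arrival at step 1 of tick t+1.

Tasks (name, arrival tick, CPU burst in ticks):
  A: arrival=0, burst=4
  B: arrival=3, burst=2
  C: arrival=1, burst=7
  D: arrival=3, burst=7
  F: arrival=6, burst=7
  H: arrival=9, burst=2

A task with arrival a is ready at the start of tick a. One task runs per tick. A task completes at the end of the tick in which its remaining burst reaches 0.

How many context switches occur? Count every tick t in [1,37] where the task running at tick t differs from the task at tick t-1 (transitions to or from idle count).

t=0: queue=[A] q_used=0 → run A
t=1: queue=[A,C] q_used=1 → run A
t=2: queue=[A,C] q_used=2 → run A
t=3: queue=[C,A,B,D] q_used=0 → run C
t=4: queue=[C,A,B,D] q_used=1 → run C
t=5: queue=[C,A,B,D] q_used=2 → run C
t=6: queue=[A,B,D,C,F] q_used=0 → run A
t=7: queue=[B,D,C,F] q_used=0 → run B
t=8: queue=[B,D,C,F] q_used=1 → run B
t=9: queue=[D,C,F,H] q_used=0 → run D
t=10: queue=[D,C,F,H] q_used=1 → run D
t=11: queue=[D,C,F,H] q_used=2 → run D
t=12: queue=[C,F,H,D] q_used=0 → run C
t=13: queue=[C,F,H,D] q_used=1 → run C
t=14: queue=[C,F,H,D] q_used=2 → run C
t=15: queue=[F,H,D,C] q_used=0 → run F
t=16: queue=[F,H,D,C] q_used=1 → run F
t=17: queue=[F,H,D,C] q_used=2 → run F
t=18: queue=[H,D,C,F] q_used=0 → run H
t=19: queue=[H,D,C,F] q_used=1 → run H
t=20: queue=[D,C,F] q_used=0 → run D
t=21: queue=[D,C,F] q_used=1 → run D
t=22: queue=[D,C,F] q_used=2 → run D
t=23: queue=[C,F,D] q_used=0 → run C
t=24: queue=[F,D] q_used=0 → run F
t=25: queue=[F,D] q_used=1 → run F
t=26: queue=[F,D] q_used=2 → run F
t=27: queue=[D,F] q_used=0 → run D
t=28: queue=[F] q_used=0 → run F
t=29: (idle)
t=30: (idle)
t=31: (idle)
t=32: (idle)
t=33: (idle)
t=34: (idle)
t=35: (idle)
t=36: (idle)
t=37: (idle)

context switches = 13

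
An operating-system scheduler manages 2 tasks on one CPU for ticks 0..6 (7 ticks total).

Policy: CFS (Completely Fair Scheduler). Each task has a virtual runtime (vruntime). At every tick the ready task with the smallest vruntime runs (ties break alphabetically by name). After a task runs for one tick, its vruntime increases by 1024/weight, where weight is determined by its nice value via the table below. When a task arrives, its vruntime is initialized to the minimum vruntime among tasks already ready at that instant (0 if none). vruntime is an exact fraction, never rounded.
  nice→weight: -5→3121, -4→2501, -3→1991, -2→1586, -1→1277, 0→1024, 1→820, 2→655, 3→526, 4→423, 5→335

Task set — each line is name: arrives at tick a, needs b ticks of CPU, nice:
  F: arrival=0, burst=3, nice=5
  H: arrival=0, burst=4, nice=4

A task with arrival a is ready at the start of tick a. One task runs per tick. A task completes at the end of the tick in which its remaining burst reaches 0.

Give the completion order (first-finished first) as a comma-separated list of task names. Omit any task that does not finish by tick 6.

t=0: vr[F=0 H=0] → run F
t=1: vr[F=1024/335 H=0] → run H
t=2: vr[F=1024/335 H=1024/423] → run H
t=3: vr[F=1024/335 H=2048/423] → run F
t=4: vr[F=2048/335 H=2048/423] → run H
t=5: vr[F=2048/335 H=1024/141] → run F
t=6: vr[H=1024/141] → run H

completion order = F, H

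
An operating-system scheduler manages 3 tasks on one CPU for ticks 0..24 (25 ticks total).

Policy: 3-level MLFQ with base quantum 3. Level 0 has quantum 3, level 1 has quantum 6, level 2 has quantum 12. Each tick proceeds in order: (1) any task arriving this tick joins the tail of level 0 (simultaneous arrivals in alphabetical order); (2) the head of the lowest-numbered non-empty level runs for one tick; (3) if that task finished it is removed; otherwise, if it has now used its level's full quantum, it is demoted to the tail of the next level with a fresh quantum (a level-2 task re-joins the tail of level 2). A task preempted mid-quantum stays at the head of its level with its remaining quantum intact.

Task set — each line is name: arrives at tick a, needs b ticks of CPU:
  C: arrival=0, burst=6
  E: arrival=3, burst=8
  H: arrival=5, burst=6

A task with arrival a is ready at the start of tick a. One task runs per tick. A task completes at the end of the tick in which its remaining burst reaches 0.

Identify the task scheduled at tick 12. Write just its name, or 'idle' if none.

t=0: L0/L1/L2 = C/-/- → run C
t=1: L0/L1/L2 = C/-/- → run C
t=2: L0/L1/L2 = C/-/- → run C
t=3: L0/L1/L2 = E/C/- → run E
t=4: L0/L1/L2 = E/C/- → run E
t=5: L0/L1/L2 = EH/C/- → run E
t=6: L0/L1/L2 = H/CE/- → run H
t=7: L0/L1/L2 = H/CE/- → run H
t=8: L0/L1/L2 = H/CE/- → run H
t=9: L0/L1/L2 = -/CEH/- → run C
t=10: L0/L1/L2 = -/CEH/- → run C
t=11: L0/L1/L2 = -/CEH/- → run C
t=12: L0/L1/L2 = -/EH/- → run E
t=13: L0/L1/L2 = -/EH/- → run E
t=14: L0/L1/L2 = -/EH/- → run E
t=15: L0/L1/L2 = -/EH/- → run E
t=16: L0/L1/L2 = -/EH/- → run E
t=17: L0/L1/L2 = -/H/- → run H
t=18: L0/L1/L2 = -/H/- → run H
t=19: L0/L1/L2 = -/H/- → run H
t=20: (idle)
t=21: (idle)
t=22: (idle)
t=23: (idle)
t=24: (idle)

running at tick 12 = E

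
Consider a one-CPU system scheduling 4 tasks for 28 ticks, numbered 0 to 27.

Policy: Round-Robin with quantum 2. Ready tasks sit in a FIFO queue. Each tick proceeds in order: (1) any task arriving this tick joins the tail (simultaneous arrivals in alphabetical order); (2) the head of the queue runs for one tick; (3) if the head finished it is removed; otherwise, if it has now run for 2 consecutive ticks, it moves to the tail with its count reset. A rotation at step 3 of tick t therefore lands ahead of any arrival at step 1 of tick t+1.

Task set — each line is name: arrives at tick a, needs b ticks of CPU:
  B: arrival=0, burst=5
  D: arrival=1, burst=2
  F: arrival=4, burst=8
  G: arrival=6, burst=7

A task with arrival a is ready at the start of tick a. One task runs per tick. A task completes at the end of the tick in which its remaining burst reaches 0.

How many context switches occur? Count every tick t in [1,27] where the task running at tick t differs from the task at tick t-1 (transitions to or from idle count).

context switches = 12

t=0: queue=[B] q_used=0 → run B
t=1: queue=[B,D] q_used=1 → run B
t=2: queue=[D,B] q_used=0 → run D
t=3: queue=[D,B] q_used=1 → run D
t=4: queue=[B,F] q_used=0 → run B
t=5: queue=[B,F] q_used=1 → run B
t=6: queue=[F,B,G] q_used=0 → run F
t=7: queue=[F,B,G] q_used=1 → run F
t=8: queue=[B,G,F] q_used=0 → run B
t=9: queue=[G,F] q_used=0 → run G
t=10: queue=[G,F] q_used=1 → run G
t=11: queue=[F,G] q_used=0 → run F
t=12: queue=[F,G] q_used=1 → run F
t=13: queue=[G,F] q_used=0 → run G
t=14: queue=[G,F] q_used=1 → run G
t=15: queue=[F,G] q_used=0 → run F
t=16: queue=[F,G] q_used=1 → run F
t=17: queue=[G,F] q_used=0 → run G
t=18: queue=[G,F] q_used=1 → run G
t=19: queue=[F,G] q_used=0 → run F
t=20: queue=[F,G] q_used=1 → run F
t=21: queue=[G] q_used=0 → run G
t=22: (idle)
t=23: (idle)
t=24: (idle)
t=25: (idle)
t=26: (idle)
t=27: (idle)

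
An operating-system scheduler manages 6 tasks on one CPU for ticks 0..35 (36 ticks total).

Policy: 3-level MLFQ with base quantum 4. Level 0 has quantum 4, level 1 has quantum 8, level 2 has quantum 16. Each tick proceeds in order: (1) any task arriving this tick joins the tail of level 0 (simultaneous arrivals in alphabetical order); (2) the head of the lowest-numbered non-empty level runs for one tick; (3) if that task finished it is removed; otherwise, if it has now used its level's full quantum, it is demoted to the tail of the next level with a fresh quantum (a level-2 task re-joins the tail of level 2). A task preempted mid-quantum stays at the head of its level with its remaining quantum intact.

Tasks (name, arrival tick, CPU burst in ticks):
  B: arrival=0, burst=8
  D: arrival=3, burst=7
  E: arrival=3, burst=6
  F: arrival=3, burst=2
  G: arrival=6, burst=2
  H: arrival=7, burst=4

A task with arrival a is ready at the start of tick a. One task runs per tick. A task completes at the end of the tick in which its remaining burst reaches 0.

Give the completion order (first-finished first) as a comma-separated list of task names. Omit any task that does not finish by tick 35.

completion order = F, G, H, B, D, E

t=0: L0/L1/L2 = B/-/- → run B
t=1: L0/L1/L2 = B/-/- → run B
t=2: L0/L1/L2 = B/-/- → run B
t=3: L0/L1/L2 = BDEF/-/- → run B
t=4: L0/L1/L2 = DEF/B/- → run D
t=5: L0/L1/L2 = DEF/B/- → run D
t=6: L0/L1/L2 = DEFG/B/- → run D
t=7: L0/L1/L2 = DEFGH/B/- → run D
t=8: L0/L1/L2 = EFGH/BD/- → run E
t=9: L0/L1/L2 = EFGH/BD/- → run E
t=10: L0/L1/L2 = EFGH/BD/- → run E
t=11: L0/L1/L2 = EFGH/BD/- → run E
t=12: L0/L1/L2 = FGH/BDE/- → run F
t=13: L0/L1/L2 = FGH/BDE/- → run F
t=14: L0/L1/L2 = GH/BDE/- → run G
t=15: L0/L1/L2 = GH/BDE/- → run G
t=16: L0/L1/L2 = H/BDE/- → run H
t=17: L0/L1/L2 = H/BDE/- → run H
t=18: L0/L1/L2 = H/BDE/- → run H
t=19: L0/L1/L2 = H/BDE/- → run H
t=20: L0/L1/L2 = -/BDE/- → run B
t=21: L0/L1/L2 = -/BDE/- → run B
t=22: L0/L1/L2 = -/BDE/- → run B
t=23: L0/L1/L2 = -/BDE/- → run B
t=24: L0/L1/L2 = -/DE/- → run D
t=25: L0/L1/L2 = -/DE/- → run D
t=26: L0/L1/L2 = -/DE/- → run D
t=27: L0/L1/L2 = -/E/- → run E
t=28: L0/L1/L2 = -/E/- → run E
t=29: (idle)
t=30: (idle)
t=31: (idle)
t=32: (idle)
t=33: (idle)
t=34: (idle)
t=35: (idle)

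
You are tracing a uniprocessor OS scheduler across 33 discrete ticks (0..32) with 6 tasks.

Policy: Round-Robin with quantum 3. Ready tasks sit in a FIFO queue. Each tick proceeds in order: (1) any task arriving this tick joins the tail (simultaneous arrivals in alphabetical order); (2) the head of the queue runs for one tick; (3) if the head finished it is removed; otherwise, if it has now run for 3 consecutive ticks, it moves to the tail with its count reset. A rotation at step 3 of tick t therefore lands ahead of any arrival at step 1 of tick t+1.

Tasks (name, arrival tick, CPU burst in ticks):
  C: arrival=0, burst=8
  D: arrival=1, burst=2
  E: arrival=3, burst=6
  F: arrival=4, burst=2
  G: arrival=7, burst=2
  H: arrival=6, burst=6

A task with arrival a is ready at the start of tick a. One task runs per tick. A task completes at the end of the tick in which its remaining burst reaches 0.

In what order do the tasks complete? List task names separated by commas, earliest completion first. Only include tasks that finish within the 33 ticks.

t=0: queue=[C] q_used=0 → run C
t=1: queue=[C,D] q_used=1 → run C
t=2: queue=[C,D] q_used=2 → run C
t=3: queue=[D,C,E] q_used=0 → run D
t=4: queue=[D,C,E,F] q_used=1 → run D
t=5: queue=[C,E,F] q_used=0 → run C
t=6: queue=[C,E,F,H] q_used=1 → run C
t=7: queue=[C,E,F,H,G] q_used=2 → run C
t=8: queue=[E,F,H,G,C] q_used=0 → run E
t=9: queue=[E,F,H,G,C] q_used=1 → run E
t=10: queue=[E,F,H,G,C] q_used=2 → run E
t=11: queue=[F,H,G,C,E] q_used=0 → run F
t=12: queue=[F,H,G,C,E] q_used=1 → run F
t=13: queue=[H,G,C,E] q_used=0 → run H
t=14: queue=[H,G,C,E] q_used=1 → run H
t=15: queue=[H,G,C,E] q_used=2 → run H
t=16: queue=[G,C,E,H] q_used=0 → run G
t=17: queue=[G,C,E,H] q_used=1 → run G
t=18: queue=[C,E,H] q_used=0 → run C
t=19: queue=[C,E,H] q_used=1 → run C
t=20: queue=[E,H] q_used=0 → run E
t=21: queue=[E,H] q_used=1 → run E
t=22: queue=[E,H] q_used=2 → run E
t=23: queue=[H] q_used=0 → run H
t=24: queue=[H] q_used=1 → run H
t=25: queue=[H] q_used=2 → run H
t=26: (idle)
t=27: (idle)
t=28: (idle)
t=29: (idle)
t=30: (idle)
t=31: (idle)
t=32: (idle)

completion order = D, F, G, C, E, H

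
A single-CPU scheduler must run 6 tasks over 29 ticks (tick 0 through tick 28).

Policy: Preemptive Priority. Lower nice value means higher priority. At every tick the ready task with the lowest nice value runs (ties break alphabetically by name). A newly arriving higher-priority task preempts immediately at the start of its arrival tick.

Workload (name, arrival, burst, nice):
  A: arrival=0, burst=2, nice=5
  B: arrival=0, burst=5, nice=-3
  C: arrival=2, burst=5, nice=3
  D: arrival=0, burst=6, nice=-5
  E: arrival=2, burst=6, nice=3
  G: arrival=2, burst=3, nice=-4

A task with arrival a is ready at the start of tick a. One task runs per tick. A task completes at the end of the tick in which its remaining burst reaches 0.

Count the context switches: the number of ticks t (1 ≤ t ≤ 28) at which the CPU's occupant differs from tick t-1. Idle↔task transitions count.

context switches = 6

t=0: ready={A,B,D} → run D
t=1: ready={A,B,D} → run D
t=2: ready={A,B,C,D,E,G} → run D
t=3: ready={A,B,C,D,E,G} → run D
t=4: ready={A,B,C,D,E,G} → run D
t=5: ready={A,B,C,D,E,G} → run D
t=6: ready={A,B,C,E,G} → run G
t=7: ready={A,B,C,E,G} → run G
t=8: ready={A,B,C,E,G} → run G
t=9: ready={A,B,C,E} → run B
t=10: ready={A,B,C,E} → run B
t=11: ready={A,B,C,E} → run B
t=12: ready={A,B,C,E} → run B
t=13: ready={A,B,C,E} → run B
t=14: ready={A,C,E} → run C
t=15: ready={A,C,E} → run C
t=16: ready={A,C,E} → run C
t=17: ready={A,C,E} → run C
t=18: ready={A,C,E} → run C
t=19: ready={A,E} → run E
t=20: ready={A,E} → run E
t=21: ready={A,E} → run E
t=22: ready={A,E} → run E
t=23: ready={A,E} → run E
t=24: ready={A,E} → run E
t=25: ready={A} → run A
t=26: ready={A} → run A
t=27: (idle)
t=28: (idle)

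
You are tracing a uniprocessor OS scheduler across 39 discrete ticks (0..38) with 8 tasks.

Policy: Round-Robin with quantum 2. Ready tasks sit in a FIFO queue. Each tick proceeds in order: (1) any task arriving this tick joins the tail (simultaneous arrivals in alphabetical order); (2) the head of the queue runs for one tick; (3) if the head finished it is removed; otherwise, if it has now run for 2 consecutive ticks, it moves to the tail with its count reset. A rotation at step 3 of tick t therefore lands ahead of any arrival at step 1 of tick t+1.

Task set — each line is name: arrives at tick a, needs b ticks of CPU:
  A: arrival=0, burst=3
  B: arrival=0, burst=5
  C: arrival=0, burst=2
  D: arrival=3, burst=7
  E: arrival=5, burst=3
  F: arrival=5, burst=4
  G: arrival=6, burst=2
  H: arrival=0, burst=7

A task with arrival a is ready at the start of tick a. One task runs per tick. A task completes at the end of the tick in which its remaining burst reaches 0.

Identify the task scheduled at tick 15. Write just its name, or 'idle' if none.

running at tick 15 = F

t=0: queue=[A,B,C,H] q_used=0 → run A
t=1: queue=[A,B,C,H] q_used=1 → run A
t=2: queue=[B,C,H,A] q_used=0 → run B
t=3: queue=[B,C,H,A,D] q_used=1 → run B
t=4: queue=[C,H,A,D,B] q_used=0 → run C
t=5: queue=[C,H,A,D,B,E,F] q_used=1 → run C
t=6: queue=[H,A,D,B,E,F,G] q_used=0 → run H
t=7: queue=[H,A,D,B,E,F,G] q_used=1 → run H
t=8: queue=[A,D,B,E,F,G,H] q_used=0 → run A
t=9: queue=[D,B,E,F,G,H] q_used=0 → run D
t=10: queue=[D,B,E,F,G,H] q_used=1 → run D
t=11: queue=[B,E,F,G,H,D] q_used=0 → run B
t=12: queue=[B,E,F,G,H,D] q_used=1 → run B
t=13: queue=[E,F,G,H,D,B] q_used=0 → run E
t=14: queue=[E,F,G,H,D,B] q_used=1 → run E
t=15: queue=[F,G,H,D,B,E] q_used=0 → run F
t=16: queue=[F,G,H,D,B,E] q_used=1 → run F
t=17: queue=[G,H,D,B,E,F] q_used=0 → run G
t=18: queue=[G,H,D,B,E,F] q_used=1 → run G
t=19: queue=[H,D,B,E,F] q_used=0 → run H
t=20: queue=[H,D,B,E,F] q_used=1 → run H
t=21: queue=[D,B,E,F,H] q_used=0 → run D
t=22: queue=[D,B,E,F,H] q_used=1 → run D
t=23: queue=[B,E,F,H,D] q_used=0 → run B
t=24: queue=[E,F,H,D] q_used=0 → run E
t=25: queue=[F,H,D] q_used=0 → run F
t=26: queue=[F,H,D] q_used=1 → run F
t=27: queue=[H,D] q_used=0 → run H
t=28: queue=[H,D] q_used=1 → run H
t=29: queue=[D,H] q_used=0 → run D
t=30: queue=[D,H] q_used=1 → run D
t=31: queue=[H,D] q_used=0 → run H
t=32: queue=[D] q_used=0 → run D
t=33: (idle)
t=34: (idle)
t=35: (idle)
t=36: (idle)
t=37: (idle)
t=38: (idle)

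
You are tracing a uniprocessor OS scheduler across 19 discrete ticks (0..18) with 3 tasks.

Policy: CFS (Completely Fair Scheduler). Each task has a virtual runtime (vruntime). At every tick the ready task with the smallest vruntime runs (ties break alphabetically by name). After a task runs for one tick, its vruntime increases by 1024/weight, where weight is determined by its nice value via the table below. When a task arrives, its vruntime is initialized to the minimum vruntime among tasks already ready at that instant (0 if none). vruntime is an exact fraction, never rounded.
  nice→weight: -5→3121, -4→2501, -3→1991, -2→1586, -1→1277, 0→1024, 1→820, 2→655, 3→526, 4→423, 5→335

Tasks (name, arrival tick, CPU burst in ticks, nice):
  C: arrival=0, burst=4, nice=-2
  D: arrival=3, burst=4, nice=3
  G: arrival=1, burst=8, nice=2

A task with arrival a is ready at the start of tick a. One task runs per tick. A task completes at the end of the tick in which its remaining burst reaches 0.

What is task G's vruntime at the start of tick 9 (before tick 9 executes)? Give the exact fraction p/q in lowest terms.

vruntime(G, start of tick 9) = 2771456/519415

t=0: vr[C=0] → run C
t=1: vr[C=512/793 G=512/793] → run C
t=2: vr[C=1024/793 G=512/793] → run G
t=3: vr[C=1024/793 D=1024/793 G=1147392/519415] → run C
t=4: vr[C=1536/793 D=1024/793 G=1147392/519415] → run D
t=5: vr[C=1536/793 D=675328/208559 G=1147392/519415] → run C
t=6: vr[D=675328/208559 G=1147392/519415] → run G
t=7: vr[D=675328/208559 G=1959424/519415] → run D
t=8: vr[D=1081344/208559 G=1959424/519415] → run G
t=9: vr[D=1081344/208559 G=2771456/519415] → run D
t=10: vr[D=1487360/208559 G=2771456/519415] → run G
t=11: vr[D=1487360/208559 G=3583488/519415] → run G
t=12: vr[D=1487360/208559 G=879104/103883] → run D
t=13: vr[G=879104/103883] → run G
t=14: vr[G=5207552/519415] → run G
t=15: vr[G=6019584/519415] → run G
t=16: (idle)
t=17: (idle)
t=18: (idle)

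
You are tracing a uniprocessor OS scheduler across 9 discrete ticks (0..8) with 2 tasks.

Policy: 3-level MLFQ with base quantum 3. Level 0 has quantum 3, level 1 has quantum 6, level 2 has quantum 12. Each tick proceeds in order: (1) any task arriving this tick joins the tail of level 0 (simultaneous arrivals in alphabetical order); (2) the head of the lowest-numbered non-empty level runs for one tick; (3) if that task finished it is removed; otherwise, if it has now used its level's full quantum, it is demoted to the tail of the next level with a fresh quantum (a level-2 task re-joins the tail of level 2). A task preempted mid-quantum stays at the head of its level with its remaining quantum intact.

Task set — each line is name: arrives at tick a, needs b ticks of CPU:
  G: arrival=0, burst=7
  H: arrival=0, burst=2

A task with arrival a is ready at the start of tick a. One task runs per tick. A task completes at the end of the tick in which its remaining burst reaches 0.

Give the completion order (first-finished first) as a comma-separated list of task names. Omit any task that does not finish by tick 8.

t=0: L0/L1/L2 = GH/-/- → run G
t=1: L0/L1/L2 = GH/-/- → run G
t=2: L0/L1/L2 = GH/-/- → run G
t=3: L0/L1/L2 = H/G/- → run H
t=4: L0/L1/L2 = H/G/- → run H
t=5: L0/L1/L2 = -/G/- → run G
t=6: L0/L1/L2 = -/G/- → run G
t=7: L0/L1/L2 = -/G/- → run G
t=8: L0/L1/L2 = -/G/- → run G

completion order = H, G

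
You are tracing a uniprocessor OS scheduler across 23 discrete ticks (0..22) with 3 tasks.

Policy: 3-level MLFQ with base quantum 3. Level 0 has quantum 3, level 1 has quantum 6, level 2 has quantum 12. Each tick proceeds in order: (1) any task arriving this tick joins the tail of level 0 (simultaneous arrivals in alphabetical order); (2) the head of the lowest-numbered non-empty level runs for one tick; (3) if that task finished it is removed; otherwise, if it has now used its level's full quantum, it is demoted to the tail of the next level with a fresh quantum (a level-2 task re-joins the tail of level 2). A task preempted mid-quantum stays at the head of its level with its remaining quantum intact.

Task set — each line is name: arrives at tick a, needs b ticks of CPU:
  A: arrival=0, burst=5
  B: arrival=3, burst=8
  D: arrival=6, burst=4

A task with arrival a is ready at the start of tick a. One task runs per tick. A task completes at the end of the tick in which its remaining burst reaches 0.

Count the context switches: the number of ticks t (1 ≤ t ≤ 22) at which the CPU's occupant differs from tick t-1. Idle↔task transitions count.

context switches = 6

t=0: L0/L1/L2 = A/-/- → run A
t=1: L0/L1/L2 = A/-/- → run A
t=2: L0/L1/L2 = A/-/- → run A
t=3: L0/L1/L2 = B/A/- → run B
t=4: L0/L1/L2 = B/A/- → run B
t=5: L0/L1/L2 = B/A/- → run B
t=6: L0/L1/L2 = D/AB/- → run D
t=7: L0/L1/L2 = D/AB/- → run D
t=8: L0/L1/L2 = D/AB/- → run D
t=9: L0/L1/L2 = -/ABD/- → run A
t=10: L0/L1/L2 = -/ABD/- → run A
t=11: L0/L1/L2 = -/BD/- → run B
t=12: L0/L1/L2 = -/BD/- → run B
t=13: L0/L1/L2 = -/BD/- → run B
t=14: L0/L1/L2 = -/BD/- → run B
t=15: L0/L1/L2 = -/BD/- → run B
t=16: L0/L1/L2 = -/D/- → run D
t=17: (idle)
t=18: (idle)
t=19: (idle)
t=20: (idle)
t=21: (idle)
t=22: (idle)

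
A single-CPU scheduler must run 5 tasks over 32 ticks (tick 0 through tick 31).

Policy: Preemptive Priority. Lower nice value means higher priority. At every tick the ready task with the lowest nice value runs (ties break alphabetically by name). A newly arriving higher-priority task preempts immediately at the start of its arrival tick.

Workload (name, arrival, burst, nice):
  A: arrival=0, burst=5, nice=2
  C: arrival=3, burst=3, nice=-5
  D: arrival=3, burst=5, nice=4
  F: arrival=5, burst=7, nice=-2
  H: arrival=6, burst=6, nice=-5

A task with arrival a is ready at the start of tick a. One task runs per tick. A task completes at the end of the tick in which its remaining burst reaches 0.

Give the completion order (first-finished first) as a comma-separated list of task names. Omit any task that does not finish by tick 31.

completion order = C, H, F, A, D

t=0: ready={A} → run A
t=1: ready={A} → run A
t=2: ready={A} → run A
t=3: ready={A,C,D} → run C
t=4: ready={A,C,D} → run C
t=5: ready={A,C,D,F} → run C
t=6: ready={A,D,F,H} → run H
t=7: ready={A,D,F,H} → run H
t=8: ready={A,D,F,H} → run H
t=9: ready={A,D,F,H} → run H
t=10: ready={A,D,F,H} → run H
t=11: ready={A,D,F,H} → run H
t=12: ready={A,D,F} → run F
t=13: ready={A,D,F} → run F
t=14: ready={A,D,F} → run F
t=15: ready={A,D,F} → run F
t=16: ready={A,D,F} → run F
t=17: ready={A,D,F} → run F
t=18: ready={A,D,F} → run F
t=19: ready={A,D} → run A
t=20: ready={A,D} → run A
t=21: ready={D} → run D
t=22: ready={D} → run D
t=23: ready={D} → run D
t=24: ready={D} → run D
t=25: ready={D} → run D
t=26: (idle)
t=27: (idle)
t=28: (idle)
t=29: (idle)
t=30: (idle)
t=31: (idle)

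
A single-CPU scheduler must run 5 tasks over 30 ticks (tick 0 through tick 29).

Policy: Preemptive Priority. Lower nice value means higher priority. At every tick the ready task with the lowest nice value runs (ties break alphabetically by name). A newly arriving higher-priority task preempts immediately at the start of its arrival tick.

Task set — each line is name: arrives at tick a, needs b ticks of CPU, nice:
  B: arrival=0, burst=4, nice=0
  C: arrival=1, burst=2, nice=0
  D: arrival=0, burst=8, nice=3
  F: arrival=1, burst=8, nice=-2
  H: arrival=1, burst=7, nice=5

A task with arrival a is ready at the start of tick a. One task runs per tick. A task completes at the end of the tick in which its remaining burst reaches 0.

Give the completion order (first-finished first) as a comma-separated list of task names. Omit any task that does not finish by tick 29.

t=0: ready={B,D} → run B
t=1: ready={B,C,D,F,H} → run F
t=2: ready={B,C,D,F,H} → run F
t=3: ready={B,C,D,F,H} → run F
t=4: ready={B,C,D,F,H} → run F
t=5: ready={B,C,D,F,H} → run F
t=6: ready={B,C,D,F,H} → run F
t=7: ready={B,C,D,F,H} → run F
t=8: ready={B,C,D,F,H} → run F
t=9: ready={B,C,D,H} → run B
t=10: ready={B,C,D,H} → run B
t=11: ready={B,C,D,H} → run B
t=12: ready={C,D,H} → run C
t=13: ready={C,D,H} → run C
t=14: ready={D,H} → run D
t=15: ready={D,H} → run D
t=16: ready={D,H} → run D
t=17: ready={D,H} → run D
t=18: ready={D,H} → run D
t=19: ready={D,H} → run D
t=20: ready={D,H} → run D
t=21: ready={D,H} → run D
t=22: ready={H} → run H
t=23: ready={H} → run H
t=24: ready={H} → run H
t=25: ready={H} → run H
t=26: ready={H} → run H
t=27: ready={H} → run H
t=28: ready={H} → run H
t=29: (idle)

completion order = F, B, C, D, H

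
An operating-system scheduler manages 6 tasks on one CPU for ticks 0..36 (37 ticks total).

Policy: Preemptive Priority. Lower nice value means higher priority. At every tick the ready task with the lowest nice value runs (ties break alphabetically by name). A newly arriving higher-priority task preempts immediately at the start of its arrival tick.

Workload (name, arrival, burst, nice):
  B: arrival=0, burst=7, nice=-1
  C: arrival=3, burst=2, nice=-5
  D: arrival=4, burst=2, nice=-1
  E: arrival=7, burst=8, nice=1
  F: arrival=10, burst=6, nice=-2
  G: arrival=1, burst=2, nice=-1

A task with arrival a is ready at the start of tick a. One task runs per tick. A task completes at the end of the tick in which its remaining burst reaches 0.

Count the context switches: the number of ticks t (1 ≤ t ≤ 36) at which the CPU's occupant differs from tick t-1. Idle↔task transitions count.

t=0: ready={B} → run B
t=1: ready={B,G} → run B
t=2: ready={B,G} → run B
t=3: ready={B,C,G} → run C
t=4: ready={B,C,D,G} → run C
t=5: ready={B,D,G} → run B
t=6: ready={B,D,G} → run B
t=7: ready={B,D,E,G} → run B
t=8: ready={B,D,E,G} → run B
t=9: ready={D,E,G} → run D
t=10: ready={D,E,F,G} → run F
t=11: ready={D,E,F,G} → run F
t=12: ready={D,E,F,G} → run F
t=13: ready={D,E,F,G} → run F
t=14: ready={D,E,F,G} → run F
t=15: ready={D,E,F,G} → run F
t=16: ready={D,E,G} → run D
t=17: ready={E,G} → run G
t=18: ready={E,G} → run G
t=19: ready={E} → run E
t=20: ready={E} → run E
t=21: ready={E} → run E
t=22: ready={E} → run E
t=23: ready={E} → run E
t=24: ready={E} → run E
t=25: ready={E} → run E
t=26: ready={E} → run E
t=27: (idle)
t=28: (idle)
t=29: (idle)
t=30: (idle)
t=31: (idle)
t=32: (idle)
t=33: (idle)
t=34: (idle)
t=35: (idle)
t=36: (idle)

context switches = 8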